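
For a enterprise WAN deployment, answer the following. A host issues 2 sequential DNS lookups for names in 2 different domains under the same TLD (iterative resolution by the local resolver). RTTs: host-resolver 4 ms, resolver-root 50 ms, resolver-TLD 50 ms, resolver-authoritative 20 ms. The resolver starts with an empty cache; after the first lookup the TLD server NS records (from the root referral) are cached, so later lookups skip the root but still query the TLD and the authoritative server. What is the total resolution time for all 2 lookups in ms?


Lookup 1 (cold cache): local + root + TLD + auth = 4 + 50 + 50 + 20 = 124 ms
Lookups 2..2 (TLD NS cached -> skip root; new domain -> still ask TLD and auth): local + TLD + auth = 4 + 50 + 20 = 74 ms each
Remaining 1 lookups: 1 * 74 = 74 ms
Total = 124 + 74 = 198 ms

198


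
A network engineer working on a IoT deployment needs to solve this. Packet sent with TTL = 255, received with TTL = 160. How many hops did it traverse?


Given: initial TTL = 255, received TTL = 160
Hops = initial TTL - received TTL
Hops = 255 - 160 = 95

95


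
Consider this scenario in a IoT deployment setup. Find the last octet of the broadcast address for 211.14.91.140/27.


Given: IP = 211.14.91.140, prefix = /27
Host bits = 32 - 27 = 5
Network last octet = 140 AND mask = 128
Host part size = 2^5 - 1 = 31
Broadcast last octet = 128 OR 31 = 159

159


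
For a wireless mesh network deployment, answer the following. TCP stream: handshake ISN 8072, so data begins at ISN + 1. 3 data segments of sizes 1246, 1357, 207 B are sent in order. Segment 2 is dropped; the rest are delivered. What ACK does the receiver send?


SYN uses sequence number 8072; first data byte = ISN + 1 = 8073.
Segment 1: SEQ = 8073, len = 1246 B, covers [8073, 9318]
Segment 2: SEQ = 9319, len = 1357 B, covers [9319, 10675] [LOST]
Segment 3: SEQ = 10676, len = 207 B, covers [10676, 10882]
In-order data received: bytes [8073, 9318] (segments 1..1).
Segment 2 missing -> gap begins at byte 9319; later segments buffered out of order.
Cumulative ACK = next expected in-order byte = 8073 + 1246 = 9319

9319


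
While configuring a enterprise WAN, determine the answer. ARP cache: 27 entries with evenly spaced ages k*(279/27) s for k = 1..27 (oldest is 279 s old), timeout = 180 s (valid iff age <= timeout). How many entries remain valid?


Ages are k * 279/27 s for k = 1..27 (spacing = 10.3333 s).
Entry k is valid iff k * 279/27 <= 180 iff k <= 27 * 180 / 279 = 17.4194
n_valid = floor(17.4194) = 17
(n_stale = 27 - 17 = 10)

17


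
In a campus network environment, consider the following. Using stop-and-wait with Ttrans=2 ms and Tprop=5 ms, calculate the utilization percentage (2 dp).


Given: Ttrans = 2 ms, Tprop = 5 ms
RTT = 2 * Tprop = 2 * 5 = 10 ms
U = Ttrans / (Ttrans + RTT)
U = 2 / (2 + 10)
U = 2 / 12 = 0.166667
U% = 16.67%

16.67


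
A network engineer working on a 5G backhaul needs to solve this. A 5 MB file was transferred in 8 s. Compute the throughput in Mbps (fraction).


Given: file = 5 MB, time = 8 s
File in Mb = 5 * 8 = 40 Mb
Throughput = 40 / 8 Mbps
Throughput = 5 Mbps

5


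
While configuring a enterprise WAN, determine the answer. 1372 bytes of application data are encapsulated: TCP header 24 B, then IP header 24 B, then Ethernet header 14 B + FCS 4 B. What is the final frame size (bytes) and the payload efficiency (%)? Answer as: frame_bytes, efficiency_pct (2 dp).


TCP segment = 1372 + 24 = 1396 B
IP packet = 1396 + 24 = 1420 B
Ethernet frame = 1420 + 14 + 4 = 1438 B
Efficiency = app / frame = 1372 / 1438 = 0.954103 = 95.4103% -> 95.41% (2 dp)

1438, 95.41


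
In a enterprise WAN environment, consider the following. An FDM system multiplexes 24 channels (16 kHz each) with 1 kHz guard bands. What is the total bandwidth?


Given: 24 channels, 16 kHz each, guard = 1 kHz
Channel bandwidth = 24 * 16 = 384 kHz
Guard bands = 23 gaps * 1 kHz = 23 kHz
Total = 384 + 23 = 407 kHz

407


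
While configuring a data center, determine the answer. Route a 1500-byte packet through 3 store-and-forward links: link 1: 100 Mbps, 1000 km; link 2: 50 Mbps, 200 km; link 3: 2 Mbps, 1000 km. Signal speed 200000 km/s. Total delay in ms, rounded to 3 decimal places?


Packet = 1500 bytes = 12000 bits. Store-and-forward: sum (t_trans + t_prop) per link.
Link 1: t_trans = 12000/(100*10^6) s = 0.1200 ms; t_prop = 1000/200000 s = 5.0000 ms; subtotal = 5.1200 ms
Link 2: t_trans = 12000/(50*10^6) s = 0.2400 ms; t_prop = 200/200000 s = 1.0000 ms; subtotal = 1.2400 ms
Link 3: t_trans = 12000/(2*10^6) s = 6.0000 ms; t_prop = 1000/200000 s = 5.0000 ms; subtotal = 11.0000 ms
End-to-end = 5.1200 + 1.2400 + 11.0000 = 17.3600 ms -> 17.360 ms (3 dp)

17.360


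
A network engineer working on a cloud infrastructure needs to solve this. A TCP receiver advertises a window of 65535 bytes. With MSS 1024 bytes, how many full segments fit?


Given: RWND = 65535 bytes, MSS = 1024 bytes
Full segments = floor(RWND / MSS)
Full segments = floor(65535 / 1024)
Full segments = floor(63.999) = 63

63


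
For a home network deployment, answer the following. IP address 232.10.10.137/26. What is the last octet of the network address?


Given: IP = 232.10.10.137, prefix = /26
Subnet mask = 255.255.255.192
Last octet of IP: 137
Last octet of mask: 192
Network last octet = 137 AND 192 = 128

128


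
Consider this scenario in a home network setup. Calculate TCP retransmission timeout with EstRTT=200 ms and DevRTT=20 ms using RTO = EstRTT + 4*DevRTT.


Given: EstRTT = 200 ms, DevRTT = 20 ms
Timeout = EstRTT + 4 * DevRTT
4 * DevRTT = 4 * 20 = 80
Timeout = 200 + 80 = 280 ms

280


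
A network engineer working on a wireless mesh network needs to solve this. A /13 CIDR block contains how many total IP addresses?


Given: CIDR prefix /13
Host bits = 32 - 13 = 19
Total addresses = 2^19 = 524288

524288


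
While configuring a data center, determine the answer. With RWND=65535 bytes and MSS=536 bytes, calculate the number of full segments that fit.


Given: RWND = 65535 bytes, MSS = 536 bytes
Full segments = floor(RWND / MSS)
Full segments = floor(65535 / 536)
Full segments = floor(122.2668) = 122

122


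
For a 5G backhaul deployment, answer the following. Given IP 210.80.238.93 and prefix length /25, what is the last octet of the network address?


Given: IP = 210.80.238.93, prefix = /25
Subnet mask = 255.255.255.128
Last octet of IP: 93
Last octet of mask: 128
Network last octet = 93 AND 128 = 0

0


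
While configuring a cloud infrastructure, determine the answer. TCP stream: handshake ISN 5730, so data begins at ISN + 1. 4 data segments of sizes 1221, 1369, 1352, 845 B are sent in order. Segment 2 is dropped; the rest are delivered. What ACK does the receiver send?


SYN uses sequence number 5730; first data byte = ISN + 1 = 5731.
Segment 1: SEQ = 5731, len = 1221 B, covers [5731, 6951]
Segment 2: SEQ = 6952, len = 1369 B, covers [6952, 8320] [LOST]
Segment 3: SEQ = 8321, len = 1352 B, covers [8321, 9672]
Segment 4: SEQ = 9673, len = 845 B, covers [9673, 10517]
In-order data received: bytes [5731, 6951] (segments 1..1).
Segment 2 missing -> gap begins at byte 6952; later segments buffered out of order.
Cumulative ACK = next expected in-order byte = 5731 + 1221 = 6952

6952


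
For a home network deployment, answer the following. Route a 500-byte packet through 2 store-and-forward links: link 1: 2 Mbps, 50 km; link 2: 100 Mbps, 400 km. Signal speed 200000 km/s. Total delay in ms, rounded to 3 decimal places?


Packet = 500 bytes = 4000 bits. Store-and-forward: sum (t_trans + t_prop) per link.
Link 1: t_trans = 4000/(2*10^6) s = 2.0000 ms; t_prop = 50/200000 s = 0.2500 ms; subtotal = 2.2500 ms
Link 2: t_trans = 4000/(100*10^6) s = 0.0400 ms; t_prop = 400/200000 s = 2.0000 ms; subtotal = 2.0400 ms
End-to-end = 2.2500 + 2.0400 = 4.2900 ms -> 4.290 ms (3 dp)

4.290


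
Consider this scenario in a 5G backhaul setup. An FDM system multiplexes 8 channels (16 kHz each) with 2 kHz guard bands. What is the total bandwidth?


Given: 8 channels, 16 kHz each, guard = 2 kHz
Channel bandwidth = 8 * 16 = 128 kHz
Guard bands = 7 gaps * 2 kHz = 14 kHz
Total = 128 + 14 = 142 kHz

142


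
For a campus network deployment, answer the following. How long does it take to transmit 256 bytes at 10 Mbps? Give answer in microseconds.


Given: packet = 256 bytes, bandwidth = 10 Mbps
Packet in bits = 256 * 8 = 2048 bits
Bandwidth = 10 * 10^6 = 10000000 bps
Time = 2048 / 10000000 seconds
Time in us = 2048 * 10^6 / 10000000 = 204.8

204.8


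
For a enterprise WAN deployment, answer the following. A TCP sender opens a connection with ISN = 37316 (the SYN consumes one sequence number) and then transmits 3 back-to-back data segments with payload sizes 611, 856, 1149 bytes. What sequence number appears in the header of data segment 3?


The SYN occupies sequence number ISN = 37316, so the first data byte is ISN + 1 = 37317.
SEQ of data segment i = (ISN + 1) + sum of payload sizes of segments 1..i-1.
Segment 1: SEQ = 37317, payload = 611 bytes
Segment 2: SEQ = 37928, payload = 856 bytes
Segment 3: SEQ = 38784, payload = 1149 bytes
SEQ of segment 3 = 37317 + 611 + 856 = 38784

38784


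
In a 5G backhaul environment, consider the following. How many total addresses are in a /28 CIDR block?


Given: CIDR prefix /28
Host bits = 32 - 28 = 4
Total addresses = 2^4 = 16

16


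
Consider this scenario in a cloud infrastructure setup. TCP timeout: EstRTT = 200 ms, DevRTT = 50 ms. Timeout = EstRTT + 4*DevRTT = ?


Given: EstRTT = 200 ms, DevRTT = 50 ms
Timeout = EstRTT + 4 * DevRTT
4 * DevRTT = 4 * 50 = 200
Timeout = 200 + 200 = 400 ms

400


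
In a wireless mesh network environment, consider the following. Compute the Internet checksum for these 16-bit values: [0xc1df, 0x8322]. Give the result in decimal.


Given words: [0xc1df, 0x8322]
Step 1: Sum all words
Raw sum = 49631 + 33570 = 83201
Step 2: Fold carry: (17665 + 1) = 17666
One's complement = ~17666 & 0xFFFF = 47869

47869


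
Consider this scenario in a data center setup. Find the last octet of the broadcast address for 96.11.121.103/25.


Given: IP = 96.11.121.103, prefix = /25
Host bits = 32 - 25 = 7
Network last octet = 103 AND mask = 0
Host part size = 2^7 - 1 = 127
Broadcast last octet = 0 OR 127 = 127

127


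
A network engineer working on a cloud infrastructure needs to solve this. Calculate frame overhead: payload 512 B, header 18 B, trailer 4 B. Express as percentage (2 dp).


Given: payload = 512 B, header = 18 B, trailer = 4 B
Overhead bytes = header + trailer = 18 + 4 = 22
Total frame = payload + overhead = 512 + 22 = 534
Overhead % = 22 / 534 * 100 = 4.1199% -> 4.12% (2 dp)

4.12


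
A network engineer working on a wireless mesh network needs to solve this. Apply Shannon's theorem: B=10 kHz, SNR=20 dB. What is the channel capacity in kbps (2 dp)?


Given: B = 10 kHz, SNR = 20 dB
SNR linear = 10^(20/10) = 100
1 + SNR = 101
log2(101) = 6.6582114828
C = 10 * 1000 * 6.6582114828 = 66582.1148 bps
C = 66.582115 kbps -> 66.58 kbps (2 dp)

66.58


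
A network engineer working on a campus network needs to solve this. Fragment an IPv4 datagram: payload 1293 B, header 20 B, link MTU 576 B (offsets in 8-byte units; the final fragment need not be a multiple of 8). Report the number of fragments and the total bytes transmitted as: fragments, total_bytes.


Max data per non-final fragment = floor((MTU - header)/8)*8 = floor((576 - 20)/8)*8 = floor(556/8)*8 = 552 B
Final fragment needs no 8-byte alignment: it can carry up to MTU - header = 556 B
Non-final fragments needed = ceil((payload - 556) / 552) = ceil(737/552) = ceil(1.3351) = 2
Number of fragments = 2 + 1 = 3
Fragment sizes (data): 2 * 552 B + 189 B (last, 189 <= 556 OK)
Total bytes sent = payload + n_frags * header = 1293 + 3*20 = 1293 + 60 = 1353 B

3, 1353


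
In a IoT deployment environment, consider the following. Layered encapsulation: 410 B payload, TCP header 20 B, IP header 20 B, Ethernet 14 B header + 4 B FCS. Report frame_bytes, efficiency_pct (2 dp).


TCP segment = 410 + 20 = 430 B
IP packet = 430 + 20 = 450 B
Ethernet frame = 450 + 14 + 4 = 468 B
Efficiency = app / frame = 410 / 468 = 0.876068 = 87.6068% -> 87.61% (2 dp)

468, 87.61


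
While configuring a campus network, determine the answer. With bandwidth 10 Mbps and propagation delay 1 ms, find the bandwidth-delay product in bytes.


Given: bandwidth = 10 Mbps, delay = 1 ms
BDP in bits = 10 * 10^6 * 1 / 1000
BDP in bits = 10000
BDP in bytes = 10000 / 8 = 1250

1250


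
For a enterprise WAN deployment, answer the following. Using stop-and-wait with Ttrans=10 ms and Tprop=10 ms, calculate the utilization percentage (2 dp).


Given: Ttrans = 10 ms, Tprop = 10 ms
RTT = 2 * Tprop = 2 * 10 = 20 ms
U = Ttrans / (Ttrans + RTT)
U = 10 / (10 + 20)
U = 10 / 30 = 0.333333
U% = 33.33%

33.33


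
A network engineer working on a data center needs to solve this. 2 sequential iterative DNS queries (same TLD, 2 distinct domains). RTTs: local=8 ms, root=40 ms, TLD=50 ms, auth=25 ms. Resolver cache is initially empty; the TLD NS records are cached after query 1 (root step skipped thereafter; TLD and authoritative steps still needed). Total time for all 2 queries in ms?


Lookup 1 (cold cache): local + root + TLD + auth = 8 + 40 + 50 + 25 = 123 ms
Lookups 2..2 (TLD NS cached -> skip root; new domain -> still ask TLD and auth): local + TLD + auth = 8 + 50 + 25 = 83 ms each
Remaining 1 lookups: 1 * 83 = 83 ms
Total = 123 + 83 = 206 ms

206


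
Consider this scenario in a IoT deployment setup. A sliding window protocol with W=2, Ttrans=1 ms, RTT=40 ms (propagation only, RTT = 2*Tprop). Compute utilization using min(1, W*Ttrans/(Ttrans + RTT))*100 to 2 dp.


Given: W = 2, Ttrans = 1 ms, RTT = 40 ms (= 2 * Tprop, Tprop = 20 ms)
Cycle time = Ttrans + RTT = 1 + 40 = 41 ms (first packet sent until its ACK returns)
W * Ttrans = 2 * 1 = 2 ms of sending per cycle
W * Ttrans / (Ttrans + RTT) = 2 / 41 = 0.048780
U = min(1, 0.048780) = 0.048780
U% = 4.88%

4.88


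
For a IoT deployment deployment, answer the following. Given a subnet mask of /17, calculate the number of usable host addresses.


Given: subnet mask /17
Host bits = 32 - 17 = 15
Total addresses = 2^15 = 32768
Usable hosts = 32768 - 2 (network + broadcast) = 32766

32766


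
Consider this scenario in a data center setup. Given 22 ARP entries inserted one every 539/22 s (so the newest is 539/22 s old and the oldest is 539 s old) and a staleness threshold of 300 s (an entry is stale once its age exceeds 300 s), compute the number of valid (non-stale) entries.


Ages are k * 539/22 s for k = 1..22 (spacing = 24.5000 s).
Entry k is valid iff k * 539/22 <= 300 iff k <= 22 * 300 / 539 = 12.2449
n_valid = floor(12.2449) = 12
(n_stale = 22 - 12 = 10)

12


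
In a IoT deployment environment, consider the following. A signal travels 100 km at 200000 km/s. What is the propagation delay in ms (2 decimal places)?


Given: distance = 100 km, speed = 200000 km/s
Delay = distance / speed = 100 / 200000 seconds
Delay in ms = 100 * 1000 / 200000
Delay = 0.5000 ms
Rounded to 2 dp = 0.50 ms

0.50


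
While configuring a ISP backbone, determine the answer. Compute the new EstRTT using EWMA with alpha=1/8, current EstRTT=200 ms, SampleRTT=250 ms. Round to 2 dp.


Given: EstRTT = 200 ms, SampleRTT = 250 ms, alpha = 1/8
New EstRTT = (1 - alpha) * EstRTT + alpha * SampleRTT
(7/8) * 200 = 175
(1/8) * 250 = 31.25
New EstRTT = 175 + 31.25 = 206.25 ms -> 206.25 ms (2 dp)

206.25


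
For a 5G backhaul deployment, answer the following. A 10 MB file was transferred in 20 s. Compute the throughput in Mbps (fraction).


Given: file = 10 MB, time = 20 s
File in Mb = 10 * 8 = 80 Mb
Throughput = 80 / 20 Mbps
Throughput = 4 Mbps

4


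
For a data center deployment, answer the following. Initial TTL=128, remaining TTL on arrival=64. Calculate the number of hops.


Given: initial TTL = 128, received TTL = 64
Hops = initial TTL - received TTL
Hops = 128 - 64 = 64

64


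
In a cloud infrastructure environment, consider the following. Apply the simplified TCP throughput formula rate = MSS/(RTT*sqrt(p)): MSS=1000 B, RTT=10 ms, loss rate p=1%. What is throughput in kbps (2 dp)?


Given: MSS = 1000 bytes, RTT = 10 ms, loss = 1%
RTT in seconds = 10 / 1000 = 0.01
Loss rate = 1% = 0.01
sqrt(loss) = sqrt(0.01) = 0.1
Throughput (bytes/s) = 1000 / (0.01 * 0.1) = 1000000.0000
Throughput (kbps) = 1000000.0000 * 8 / 1000 = 8000.000000 -> 8000.00 kbps (2 dp)

8000.00


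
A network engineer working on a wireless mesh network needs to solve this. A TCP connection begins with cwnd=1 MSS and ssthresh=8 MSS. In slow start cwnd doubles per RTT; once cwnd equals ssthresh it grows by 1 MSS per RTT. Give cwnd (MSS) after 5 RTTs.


RTT 0: cwnd = 1 MSS (initial)
RTT 1: cwnd = 2 MSS (slow start, doubled)
RTT 2: cwnd = 4 MSS (slow start, doubled)
RTT 3: cwnd = 8 MSS (slow start, doubled)
RTT 4: cwnd = 9 MSS (congestion avoidance, +1)
RTT 5: cwnd = 10 MSS (congestion avoidance, +1)

10


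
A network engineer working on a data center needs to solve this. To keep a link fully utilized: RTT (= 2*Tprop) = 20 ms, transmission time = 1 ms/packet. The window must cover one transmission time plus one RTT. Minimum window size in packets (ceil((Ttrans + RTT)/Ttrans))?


Given: Ttrans = 1 ms, RTT = 20 ms (= 2 * Tprop, Tprop = 10 ms)
Time until first ACK returns = Ttrans + RTT = 1 + 20 = 21 ms
Need W * Ttrans >= Ttrans + RTT  ->  W >= (Ttrans + RTT) / Ttrans
(Ttrans + RTT) / Ttrans = 21 / 1 = 21
W_min = ceil(21) = 21

21


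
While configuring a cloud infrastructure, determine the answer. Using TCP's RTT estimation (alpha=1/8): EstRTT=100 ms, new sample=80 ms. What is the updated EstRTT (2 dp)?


Given: EstRTT = 100 ms, SampleRTT = 80 ms, alpha = 1/8
New EstRTT = (1 - alpha) * EstRTT + alpha * SampleRTT
(7/8) * 100 = 87.5
(1/8) * 80 = 10
New EstRTT = 87.5 + 10 = 97.5 ms -> 97.50 ms (2 dp)

97.50


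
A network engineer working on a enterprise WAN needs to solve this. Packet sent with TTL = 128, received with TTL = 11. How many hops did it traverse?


Given: initial TTL = 128, received TTL = 11
Hops = initial TTL - received TTL
Hops = 128 - 11 = 117

117


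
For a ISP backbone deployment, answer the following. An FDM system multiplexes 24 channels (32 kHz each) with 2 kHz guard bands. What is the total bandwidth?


Given: 24 channels, 32 kHz each, guard = 2 kHz
Channel bandwidth = 24 * 32 = 768 kHz
Guard bands = 23 gaps * 2 kHz = 46 kHz
Total = 768 + 46 = 814 kHz

814


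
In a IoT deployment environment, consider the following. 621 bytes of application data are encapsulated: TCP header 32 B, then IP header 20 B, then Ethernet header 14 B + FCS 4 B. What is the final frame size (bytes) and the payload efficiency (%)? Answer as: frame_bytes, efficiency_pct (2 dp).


TCP segment = 621 + 32 = 653 B
IP packet = 653 + 20 = 673 B
Ethernet frame = 673 + 14 + 4 = 691 B
Efficiency = app / frame = 621 / 691 = 0.898698 = 89.8698% -> 89.87% (2 dp)

691, 89.87


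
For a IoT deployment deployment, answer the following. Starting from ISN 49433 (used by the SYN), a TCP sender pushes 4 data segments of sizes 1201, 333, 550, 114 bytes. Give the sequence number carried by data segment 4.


The SYN occupies sequence number ISN = 49433, so the first data byte is ISN + 1 = 49434.
SEQ of data segment i = (ISN + 1) + sum of payload sizes of segments 1..i-1.
Segment 1: SEQ = 49434, payload = 1201 bytes
Segment 2: SEQ = 50635, payload = 333 bytes
Segment 3: SEQ = 50968, payload = 550 bytes
Segment 4: SEQ = 51518, payload = 114 bytes
SEQ of segment 4 = 49434 + 1201 + 333 + 550 = 51518

51518


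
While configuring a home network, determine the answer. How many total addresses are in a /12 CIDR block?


Given: CIDR prefix /12
Host bits = 32 - 12 = 20
Total addresses = 2^20 = 1048576

1048576


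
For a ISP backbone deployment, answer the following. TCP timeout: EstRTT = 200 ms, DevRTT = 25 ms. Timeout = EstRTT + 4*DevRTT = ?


Given: EstRTT = 200 ms, DevRTT = 25 ms
Timeout = EstRTT + 4 * DevRTT
4 * DevRTT = 4 * 25 = 100
Timeout = 200 + 100 = 300 ms

300


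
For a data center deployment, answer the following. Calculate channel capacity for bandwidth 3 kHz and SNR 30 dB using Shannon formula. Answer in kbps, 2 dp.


Given: B = 3 kHz, SNR = 30 dB
SNR linear = 10^(30/10) = 1000
1 + SNR = 1001
log2(1001) = 9.9672262588
C = 3 * 1000 * 9.9672262588 = 29901.6788 bps
C = 29.901679 kbps -> 29.90 kbps (2 dp)

29.90


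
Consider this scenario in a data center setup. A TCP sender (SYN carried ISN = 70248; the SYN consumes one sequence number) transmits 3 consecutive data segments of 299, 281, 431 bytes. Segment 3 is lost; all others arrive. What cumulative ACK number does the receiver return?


SYN uses sequence number 70248; first data byte = ISN + 1 = 70249.
Segment 1: SEQ = 70249, len = 299 B, covers [70249, 70547]
Segment 2: SEQ = 70548, len = 281 B, covers [70548, 70828]
Segment 3: SEQ = 70829, len = 431 B, covers [70829, 71259] [LOST]
In-order data received: bytes [70249, 70828] (segments 1..2).
Segment 3 missing -> gap begins at byte 70829.
Cumulative ACK = next expected in-order byte = 70249 + 299 + 281 = 70829

70829


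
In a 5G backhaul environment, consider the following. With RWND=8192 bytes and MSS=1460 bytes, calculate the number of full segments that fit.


Given: RWND = 8192 bytes, MSS = 1460 bytes
Full segments = floor(RWND / MSS)
Full segments = floor(8192 / 1460)
Full segments = floor(5.611) = 5

5


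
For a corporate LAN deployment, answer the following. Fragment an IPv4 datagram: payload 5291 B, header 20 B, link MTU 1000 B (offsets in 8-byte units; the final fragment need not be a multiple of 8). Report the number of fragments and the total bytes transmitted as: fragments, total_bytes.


Max data per non-final fragment = floor((MTU - header)/8)*8 = floor((1000 - 20)/8)*8 = floor(980/8)*8 = 976 B
Final fragment needs no 8-byte alignment: it can carry up to MTU - header = 980 B
Non-final fragments needed = ceil((payload - 980) / 976) = ceil(4311/976) = ceil(4.4170) = 5
Number of fragments = 5 + 1 = 6
Fragment sizes (data): 5 * 976 B + 411 B (last, 411 <= 980 OK)
Total bytes sent = payload + n_frags * header = 5291 + 6*20 = 5291 + 120 = 5411 B

6, 5411


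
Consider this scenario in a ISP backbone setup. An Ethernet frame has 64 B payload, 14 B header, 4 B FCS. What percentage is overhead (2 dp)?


Given: payload = 64 B, header = 14 B, trailer = 4 B
Overhead bytes = header + trailer = 14 + 4 = 18
Total frame = payload + overhead = 64 + 18 = 82
Overhead % = 18 / 82 * 100 = 21.9512% -> 21.95% (2 dp)

21.95


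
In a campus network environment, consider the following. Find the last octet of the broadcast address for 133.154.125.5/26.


Given: IP = 133.154.125.5, prefix = /26
Host bits = 32 - 26 = 6
Network last octet = 5 AND mask = 0
Host part size = 2^6 - 1 = 63
Broadcast last octet = 0 OR 63 = 63

63


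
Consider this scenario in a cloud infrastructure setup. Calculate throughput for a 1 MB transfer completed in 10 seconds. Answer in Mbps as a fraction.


Given: file = 1 MB, time = 10 s
File in Mb = 1 * 8 = 8 Mb
Throughput = 8 / 10 Mbps
Throughput = 4/5 Mbps

4/5


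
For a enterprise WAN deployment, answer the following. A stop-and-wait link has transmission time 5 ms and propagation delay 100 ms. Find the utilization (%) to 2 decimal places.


Given: Ttrans = 5 ms, Tprop = 100 ms
RTT = 2 * Tprop = 2 * 100 = 200 ms
U = Ttrans / (Ttrans + RTT)
U = 5 / (5 + 200)
U = 5 / 205 = 0.02439
U% = 2.44%

2.44


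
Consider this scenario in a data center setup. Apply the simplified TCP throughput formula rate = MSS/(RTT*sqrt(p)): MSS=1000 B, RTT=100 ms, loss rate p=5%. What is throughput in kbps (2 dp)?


Given: MSS = 1000 bytes, RTT = 100 ms, loss = 5%
RTT in seconds = 100 / 1000 = 0.1
Loss rate = 5% = 0.05
sqrt(loss) = sqrt(0.05) = 0.223606797750
Throughput (bytes/s) = 1000 / (0.1 * 0.223606797750) = 44721.3595
Throughput (kbps) = 44721.3595 * 8 / 1000 = 357.770876 -> 357.77 kbps (2 dp)

357.77


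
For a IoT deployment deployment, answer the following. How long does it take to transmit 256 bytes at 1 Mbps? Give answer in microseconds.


Given: packet = 256 bytes, bandwidth = 1 Mbps
Packet in bits = 256 * 8 = 2048 bits
Bandwidth = 1 * 10^6 = 1000000 bps
Time = 2048 / 1000000 seconds
Time in us = 2048 * 10^6 / 1000000 = 2048

2048


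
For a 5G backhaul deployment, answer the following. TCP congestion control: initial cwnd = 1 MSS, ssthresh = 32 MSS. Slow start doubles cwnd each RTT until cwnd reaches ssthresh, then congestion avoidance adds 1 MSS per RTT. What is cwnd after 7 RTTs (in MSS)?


RTT 0: cwnd = 1 MSS (initial)
RTT 1: cwnd = 2 MSS (slow start, doubled)
RTT 2: cwnd = 4 MSS (slow start, doubled)
RTT 3: cwnd = 8 MSS (slow start, doubled)
RTT 4: cwnd = 16 MSS (slow start, doubled)
RTT 5: cwnd = 32 MSS (slow start, doubled)
RTT 6: cwnd = 33 MSS (congestion avoidance, +1)
RTT 7: cwnd = 34 MSS (congestion avoidance, +1)

34


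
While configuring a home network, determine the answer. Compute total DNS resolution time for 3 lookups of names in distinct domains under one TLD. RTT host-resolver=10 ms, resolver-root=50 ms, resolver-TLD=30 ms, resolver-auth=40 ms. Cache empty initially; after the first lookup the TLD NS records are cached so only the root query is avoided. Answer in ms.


Lookup 1 (cold cache): local + root + TLD + auth = 10 + 50 + 30 + 40 = 130 ms
Lookups 2..3 (TLD NS cached -> skip root; new domain -> still ask TLD and auth): local + TLD + auth = 10 + 30 + 40 = 80 ms each
Remaining 2 lookups: 2 * 80 = 160 ms
Total = 130 + 160 = 290 ms

290


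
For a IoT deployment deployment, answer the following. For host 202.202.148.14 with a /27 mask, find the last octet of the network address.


Given: IP = 202.202.148.14, prefix = /27
Subnet mask = 255.255.255.224
Last octet of IP: 14
Last octet of mask: 224
Network last octet = 14 AND 224 = 0

0


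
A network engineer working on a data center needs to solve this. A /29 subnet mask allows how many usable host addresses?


Given: subnet mask /29
Host bits = 32 - 29 = 3
Total addresses = 2^3 = 8
Usable hosts = 8 - 2 (network + broadcast) = 6

6


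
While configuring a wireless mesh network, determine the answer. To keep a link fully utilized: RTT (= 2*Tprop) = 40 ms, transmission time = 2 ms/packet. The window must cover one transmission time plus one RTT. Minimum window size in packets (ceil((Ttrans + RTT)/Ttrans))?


Given: Ttrans = 2 ms, RTT = 40 ms (= 2 * Tprop, Tprop = 20 ms)
Time until first ACK returns = Ttrans + RTT = 2 + 40 = 42 ms
Need W * Ttrans >= Ttrans + RTT  ->  W >= (Ttrans + RTT) / Ttrans
(Ttrans + RTT) / Ttrans = 42 / 2 = 21
W_min = ceil(21) = 21

21


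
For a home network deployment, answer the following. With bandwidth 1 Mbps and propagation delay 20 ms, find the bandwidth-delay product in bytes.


Given: bandwidth = 1 Mbps, delay = 20 ms
BDP in bits = 1 * 10^6 * 20 / 1000
BDP in bits = 20000
BDP in bytes = 20000 / 8 = 2500

2500


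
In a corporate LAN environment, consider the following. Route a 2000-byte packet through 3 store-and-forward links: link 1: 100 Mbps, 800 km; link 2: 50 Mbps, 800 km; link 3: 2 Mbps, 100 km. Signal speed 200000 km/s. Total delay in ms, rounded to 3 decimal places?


Packet = 2000 bytes = 16000 bits. Store-and-forward: sum (t_trans + t_prop) per link.
Link 1: t_trans = 16000/(100*10^6) s = 0.1600 ms; t_prop = 800/200000 s = 4.0000 ms; subtotal = 4.1600 ms
Link 2: t_trans = 16000/(50*10^6) s = 0.3200 ms; t_prop = 800/200000 s = 4.0000 ms; subtotal = 4.3200 ms
Link 3: t_trans = 16000/(2*10^6) s = 8.0000 ms; t_prop = 100/200000 s = 0.5000 ms; subtotal = 8.5000 ms
End-to-end = 4.1600 + 4.3200 + 8.5000 = 16.9800 ms -> 16.980 ms (3 dp)

16.980


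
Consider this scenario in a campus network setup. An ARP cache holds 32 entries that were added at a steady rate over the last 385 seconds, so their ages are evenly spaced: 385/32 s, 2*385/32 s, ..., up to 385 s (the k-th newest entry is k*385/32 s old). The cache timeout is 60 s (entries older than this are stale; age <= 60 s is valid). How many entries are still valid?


Ages are k * 385/32 s for k = 1..32 (spacing = 12.0312 s).
Entry k is valid iff k * 385/32 <= 60 iff k <= 32 * 60 / 385 = 4.9870
n_valid = floor(4.9870) = 4
(n_stale = 32 - 4 = 28)

4


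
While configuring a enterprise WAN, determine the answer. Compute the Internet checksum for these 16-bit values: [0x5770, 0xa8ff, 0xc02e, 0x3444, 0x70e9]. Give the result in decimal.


Given words: [0x5770, 0xa8ff, 0xc02e, 0x3444, 0x70e9]
Step 1: Sum all words
Raw sum = 22384 + 43263 + 49198 + 13380 + 28905 = 157130
Step 2: Fold carry: (26058 + 2) = 26060
One's complement = ~26060 & 0xFFFF = 39475

39475


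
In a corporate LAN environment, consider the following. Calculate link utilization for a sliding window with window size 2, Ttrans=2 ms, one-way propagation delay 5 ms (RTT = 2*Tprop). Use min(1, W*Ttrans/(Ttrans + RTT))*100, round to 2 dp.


Given: W = 2, Ttrans = 2 ms, RTT = 10 ms (= 2 * Tprop, Tprop = 5 ms)
Cycle time = Ttrans + RTT = 2 + 10 = 12 ms (first packet sent until its ACK returns)
W * Ttrans = 2 * 2 = 4 ms of sending per cycle
W * Ttrans / (Ttrans + RTT) = 4 / 12 = 0.333333
U = min(1, 0.333333) = 0.333333
U% = 33.33%

33.33


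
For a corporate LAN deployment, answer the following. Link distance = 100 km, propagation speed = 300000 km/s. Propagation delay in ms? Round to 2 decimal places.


Given: distance = 100 km, speed = 300000 km/s
Delay = distance / speed = 100 / 300000 seconds
Delay in ms = 100 * 1000 / 300000
Delay = 0.3333 ms
Rounded to 2 dp = 0.33 ms

0.33


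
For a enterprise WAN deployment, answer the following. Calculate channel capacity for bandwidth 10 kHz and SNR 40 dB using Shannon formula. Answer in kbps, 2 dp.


Given: B = 10 kHz, SNR = 40 dB
SNR linear = 10^(40/10) = 10000
1 + SNR = 10001
log2(10001) = 13.2878566418
C = 10 * 1000 * 13.2878566418 = 132878.5664 bps
C = 132.878566 kbps -> 132.88 kbps (2 dp)

132.88


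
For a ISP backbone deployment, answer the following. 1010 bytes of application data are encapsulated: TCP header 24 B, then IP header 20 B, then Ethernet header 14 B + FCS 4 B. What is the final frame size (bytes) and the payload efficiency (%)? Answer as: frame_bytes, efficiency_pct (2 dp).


TCP segment = 1010 + 24 = 1034 B
IP packet = 1034 + 20 = 1054 B
Ethernet frame = 1054 + 14 + 4 = 1072 B
Efficiency = app / frame = 1010 / 1072 = 0.942164 = 94.2164% -> 94.22% (2 dp)

1072, 94.22


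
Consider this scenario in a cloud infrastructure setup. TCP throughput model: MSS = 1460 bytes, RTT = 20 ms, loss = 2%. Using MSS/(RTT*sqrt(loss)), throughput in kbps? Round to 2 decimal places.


Given: MSS = 1460 bytes, RTT = 20 ms, loss = 2%
RTT in seconds = 20 / 1000 = 0.02
Loss rate = 2% = 0.02
sqrt(loss) = sqrt(0.02) = 0.141421356237
Throughput (bytes/s) = 1460 / (0.02 * 0.141421356237) = 516187.9503
Throughput (kbps) = 516187.9503 * 8 / 1000 = 4129.503602 -> 4129.50 kbps (2 dp)

4129.50


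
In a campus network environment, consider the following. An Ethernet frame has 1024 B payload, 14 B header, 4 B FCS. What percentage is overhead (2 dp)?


Given: payload = 1024 B, header = 14 B, trailer = 4 B
Overhead bytes = header + trailer = 14 + 4 = 18
Total frame = payload + overhead = 1024 + 18 = 1042
Overhead % = 18 / 1042 * 100 = 1.7274% -> 1.73% (2 dp)

1.73


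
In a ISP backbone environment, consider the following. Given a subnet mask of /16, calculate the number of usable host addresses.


Given: subnet mask /16
Host bits = 32 - 16 = 16
Total addresses = 2^16 = 65536
Usable hosts = 65536 - 2 (network + broadcast) = 65534

65534


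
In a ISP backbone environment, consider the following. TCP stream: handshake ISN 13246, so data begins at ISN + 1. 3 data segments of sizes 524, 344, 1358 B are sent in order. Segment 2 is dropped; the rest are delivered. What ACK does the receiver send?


SYN uses sequence number 13246; first data byte = ISN + 1 = 13247.
Segment 1: SEQ = 13247, len = 524 B, covers [13247, 13770]
Segment 2: SEQ = 13771, len = 344 B, covers [13771, 14114] [LOST]
Segment 3: SEQ = 14115, len = 1358 B, covers [14115, 15472]
In-order data received: bytes [13247, 13770] (segments 1..1).
Segment 2 missing -> gap begins at byte 13771; later segments buffered out of order.
Cumulative ACK = next expected in-order byte = 13247 + 524 = 13771

13771


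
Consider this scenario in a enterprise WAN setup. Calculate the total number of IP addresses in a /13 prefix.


Given: CIDR prefix /13
Host bits = 32 - 13 = 19
Total addresses = 2^19 = 524288

524288


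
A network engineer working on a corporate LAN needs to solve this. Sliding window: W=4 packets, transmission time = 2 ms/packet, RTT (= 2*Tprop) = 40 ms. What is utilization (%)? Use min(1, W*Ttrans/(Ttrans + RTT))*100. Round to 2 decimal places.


Given: W = 4, Ttrans = 2 ms, RTT = 40 ms (= 2 * Tprop, Tprop = 20 ms)
Cycle time = Ttrans + RTT = 2 + 40 = 42 ms (first packet sent until its ACK returns)
W * Ttrans = 4 * 2 = 8 ms of sending per cycle
W * Ttrans / (Ttrans + RTT) = 8 / 42 = 0.190476
U = min(1, 0.190476) = 0.190476
U% = 19.05%

19.05


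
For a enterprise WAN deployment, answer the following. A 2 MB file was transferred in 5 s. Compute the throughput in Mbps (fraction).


Given: file = 2 MB, time = 5 s
File in Mb = 2 * 8 = 16 Mb
Throughput = 16 / 5 Mbps
Throughput = 16/5 Mbps

16/5


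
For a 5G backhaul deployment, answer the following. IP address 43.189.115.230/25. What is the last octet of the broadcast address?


Given: IP = 43.189.115.230, prefix = /25
Host bits = 32 - 25 = 7
Network last octet = 230 AND mask = 128
Host part size = 2^7 - 1 = 127
Broadcast last octet = 128 OR 127 = 255

255


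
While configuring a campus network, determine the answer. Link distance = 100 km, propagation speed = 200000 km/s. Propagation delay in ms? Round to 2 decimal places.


Given: distance = 100 km, speed = 200000 km/s
Delay = distance / speed = 100 / 200000 seconds
Delay in ms = 100 * 1000 / 200000
Delay = 0.5000 ms
Rounded to 2 dp = 0.50 ms

0.50


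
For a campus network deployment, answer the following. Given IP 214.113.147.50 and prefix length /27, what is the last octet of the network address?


Given: IP = 214.113.147.50, prefix = /27
Subnet mask = 255.255.255.224
Last octet of IP: 50
Last octet of mask: 224
Network last octet = 50 AND 224 = 32

32


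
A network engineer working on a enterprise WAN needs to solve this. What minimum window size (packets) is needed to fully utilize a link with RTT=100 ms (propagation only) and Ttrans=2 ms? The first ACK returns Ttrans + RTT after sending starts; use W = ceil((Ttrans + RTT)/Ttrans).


Given: Ttrans = 2 ms, RTT = 100 ms (= 2 * Tprop, Tprop = 50 ms)
Time until first ACK returns = Ttrans + RTT = 2 + 100 = 102 ms
Need W * Ttrans >= Ttrans + RTT  ->  W >= (Ttrans + RTT) / Ttrans
(Ttrans + RTT) / Ttrans = 102 / 2 = 51
W_min = ceil(51) = 51

51


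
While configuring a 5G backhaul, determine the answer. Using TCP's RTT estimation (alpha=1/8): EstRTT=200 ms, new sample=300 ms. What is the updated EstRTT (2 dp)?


Given: EstRTT = 200 ms, SampleRTT = 300 ms, alpha = 1/8
New EstRTT = (1 - alpha) * EstRTT + alpha * SampleRTT
(7/8) * 200 = 175
(1/8) * 300 = 37.5
New EstRTT = 175 + 37.5 = 212.5 ms -> 212.50 ms (2 dp)

212.50


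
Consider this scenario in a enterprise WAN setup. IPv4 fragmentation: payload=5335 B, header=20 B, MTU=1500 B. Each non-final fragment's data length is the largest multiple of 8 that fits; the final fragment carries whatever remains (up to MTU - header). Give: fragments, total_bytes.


Max data per non-final fragment = floor((MTU - header)/8)*8 = floor((1500 - 20)/8)*8 = floor(1480/8)*8 = 1480 B
Final fragment needs no 8-byte alignment: it can carry up to MTU - header = 1480 B
Non-final fragments needed = ceil((payload - 1480) / 1480) = ceil(3855/1480) = ceil(2.6047) = 3
Number of fragments = 3 + 1 = 4
Fragment sizes (data): 3 * 1480 B + 895 B (last, 895 <= 1480 OK)
Total bytes sent = payload + n_frags * header = 5335 + 4*20 = 5335 + 80 = 5415 B

4, 5415


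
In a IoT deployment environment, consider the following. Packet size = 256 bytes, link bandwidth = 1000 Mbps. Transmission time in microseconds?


Given: packet = 256 bytes, bandwidth = 1000 Mbps
Packet in bits = 256 * 8 = 2048 bits
Bandwidth = 1000 * 10^6 = 1000000000 bps
Time = 2048 / 1000000000 seconds
Time in us = 2048 * 10^6 / 1000000000 = 2.048

2.048


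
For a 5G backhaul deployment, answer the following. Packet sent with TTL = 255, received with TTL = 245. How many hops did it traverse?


Given: initial TTL = 255, received TTL = 245
Hops = initial TTL - received TTL
Hops = 255 - 245 = 10

10


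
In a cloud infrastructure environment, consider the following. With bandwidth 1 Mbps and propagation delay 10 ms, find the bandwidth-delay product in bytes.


Given: bandwidth = 1 Mbps, delay = 10 ms
BDP in bits = 1 * 10^6 * 10 / 1000
BDP in bits = 10000
BDP in bytes = 10000 / 8 = 1250

1250


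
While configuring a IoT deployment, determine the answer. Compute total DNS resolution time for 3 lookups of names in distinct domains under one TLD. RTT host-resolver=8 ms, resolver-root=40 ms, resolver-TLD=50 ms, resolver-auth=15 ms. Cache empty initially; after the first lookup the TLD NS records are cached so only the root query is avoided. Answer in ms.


Lookup 1 (cold cache): local + root + TLD + auth = 8 + 40 + 50 + 15 = 113 ms
Lookups 2..3 (TLD NS cached -> skip root; new domain -> still ask TLD and auth): local + TLD + auth = 8 + 50 + 15 = 73 ms each
Remaining 2 lookups: 2 * 73 = 146 ms
Total = 113 + 146 = 259 ms

259


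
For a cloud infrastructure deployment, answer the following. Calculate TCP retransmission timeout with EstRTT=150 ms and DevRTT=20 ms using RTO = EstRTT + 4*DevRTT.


Given: EstRTT = 150 ms, DevRTT = 20 ms
Timeout = EstRTT + 4 * DevRTT
4 * DevRTT = 4 * 20 = 80
Timeout = 150 + 80 = 230 ms

230


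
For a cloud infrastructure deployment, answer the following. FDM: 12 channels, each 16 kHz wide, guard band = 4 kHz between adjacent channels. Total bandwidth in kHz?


Given: 12 channels, 16 kHz each, guard = 4 kHz
Channel bandwidth = 12 * 16 = 192 kHz
Guard bands = 11 gaps * 4 kHz = 44 kHz
Total = 192 + 44 = 236 kHz

236


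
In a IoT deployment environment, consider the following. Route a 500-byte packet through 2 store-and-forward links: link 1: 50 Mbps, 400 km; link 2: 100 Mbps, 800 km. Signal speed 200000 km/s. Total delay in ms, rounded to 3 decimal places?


Packet = 500 bytes = 4000 bits. Store-and-forward: sum (t_trans + t_prop) per link.
Link 1: t_trans = 4000/(50*10^6) s = 0.0800 ms; t_prop = 400/200000 s = 2.0000 ms; subtotal = 2.0800 ms
Link 2: t_trans = 4000/(100*10^6) s = 0.0400 ms; t_prop = 800/200000 s = 4.0000 ms; subtotal = 4.0400 ms
End-to-end = 2.0800 + 4.0400 = 6.1200 ms -> 6.120 ms (3 dp)

6.120


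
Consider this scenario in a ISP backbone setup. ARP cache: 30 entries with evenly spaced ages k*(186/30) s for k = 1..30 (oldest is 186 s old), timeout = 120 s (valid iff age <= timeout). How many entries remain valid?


Ages are k * 186/30 s for k = 1..30 (spacing = 6.2000 s).
Entry k is valid iff k * 186/30 <= 120 iff k <= 30 * 120 / 186 = 19.3548
n_valid = floor(19.3548) = 19
(n_stale = 30 - 19 = 11)

19


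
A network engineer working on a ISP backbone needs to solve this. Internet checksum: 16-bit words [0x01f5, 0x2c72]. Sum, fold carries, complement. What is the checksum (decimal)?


Given words: [0x01f5, 0x2c72]
Step 1: Sum all words
Raw sum = 501 + 11378 = 11879
One's complement = ~11879 & 0xFFFF = 53656

53656


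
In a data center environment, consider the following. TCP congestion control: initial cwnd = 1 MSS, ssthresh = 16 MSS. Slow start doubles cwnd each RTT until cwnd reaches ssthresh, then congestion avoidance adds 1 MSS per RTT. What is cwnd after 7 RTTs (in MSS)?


RTT 0: cwnd = 1 MSS (initial)
RTT 1: cwnd = 2 MSS (slow start, doubled)
RTT 2: cwnd = 4 MSS (slow start, doubled)
RTT 3: cwnd = 8 MSS (slow start, doubled)
RTT 4: cwnd = 16 MSS (slow start, doubled)
RTT 5: cwnd = 17 MSS (congestion avoidance, +1)
RTT 6: cwnd = 18 MSS (congestion avoidance, +1)
RTT 7: cwnd = 19 MSS (congestion avoidance, +1)

19
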